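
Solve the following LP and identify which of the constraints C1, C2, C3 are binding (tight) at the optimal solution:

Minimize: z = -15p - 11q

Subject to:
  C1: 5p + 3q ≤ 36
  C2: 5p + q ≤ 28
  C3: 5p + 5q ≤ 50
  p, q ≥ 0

At p = 3, q = 7, compute slack b - a·x for each constraint:
  C1: 36 − 36 = 0  (binding)
  C2: 28 − 22 = 6  (slack)
  C3: 50 − 50 = 0  (binding)

Optimal: p = 3, q = 7
Binding: C1, C3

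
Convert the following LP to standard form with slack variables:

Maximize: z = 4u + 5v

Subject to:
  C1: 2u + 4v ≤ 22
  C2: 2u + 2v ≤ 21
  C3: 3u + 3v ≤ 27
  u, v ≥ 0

max z = 4u + 5v

s.t.
  2u + 4v + s1 = 22
  2u + 2v + s2 = 21
  3u + 3v + s3 = 27
  u, v, s1, s2, s3 ≥ 0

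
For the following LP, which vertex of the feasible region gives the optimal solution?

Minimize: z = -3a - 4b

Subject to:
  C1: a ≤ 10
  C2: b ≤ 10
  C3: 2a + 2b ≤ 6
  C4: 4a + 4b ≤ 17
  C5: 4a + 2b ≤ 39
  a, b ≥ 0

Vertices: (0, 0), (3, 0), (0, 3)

Evaluate the objective at each vertex of the feasible region:
  z(0, 0) = 0
  z(3, 0) = -9
  z(0, 3) = -12  ←
The minimum is at a = 0, b = 3.

(0, 3)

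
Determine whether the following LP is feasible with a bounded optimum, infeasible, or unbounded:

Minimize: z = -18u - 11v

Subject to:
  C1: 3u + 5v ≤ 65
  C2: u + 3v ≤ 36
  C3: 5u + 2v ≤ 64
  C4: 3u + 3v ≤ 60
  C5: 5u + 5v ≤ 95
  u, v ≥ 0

Feasible with a bounded optimal solution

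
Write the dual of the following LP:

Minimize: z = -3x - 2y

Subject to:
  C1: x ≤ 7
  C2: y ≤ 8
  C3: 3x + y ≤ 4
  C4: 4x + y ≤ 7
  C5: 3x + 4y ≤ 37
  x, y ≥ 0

Primal min cᵀx s.t. Ax ≤ b, x ≥ 0  →  Dual max −bᵀy s.t. Aᵀy ≥ −c, y ≥ 0.

Maximize: z = -7y1 - 8y2 - 4y3 - 7y4 - 37y5

Subject to:
  y1 + 3y3 + 4y4 + 3y5 ≥ 3
  y2 + y3 + y4 + 4y5 ≥ 2
  y1, y2, y3, y4, y5 ≥ 0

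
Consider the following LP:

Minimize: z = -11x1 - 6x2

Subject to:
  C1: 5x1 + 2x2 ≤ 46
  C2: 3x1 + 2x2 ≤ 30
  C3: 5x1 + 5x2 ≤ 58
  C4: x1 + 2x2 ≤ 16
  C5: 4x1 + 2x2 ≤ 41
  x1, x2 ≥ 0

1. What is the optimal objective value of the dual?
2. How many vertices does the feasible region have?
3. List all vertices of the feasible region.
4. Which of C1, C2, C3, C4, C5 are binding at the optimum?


1. -106
2. 5
3. (0, 0), (9.2, 0), (8, 3), (7, 4.5), (0, 8)
4. C1, C2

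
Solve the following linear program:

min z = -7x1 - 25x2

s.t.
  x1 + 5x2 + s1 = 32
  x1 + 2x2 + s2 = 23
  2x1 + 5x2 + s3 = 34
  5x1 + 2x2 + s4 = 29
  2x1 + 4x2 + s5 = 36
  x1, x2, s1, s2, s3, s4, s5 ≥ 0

Evaluate the objective at each vertex of the feasible region:
  z(0, 0) = 0
  z(5.8, 0) = -40.6
  z(3.667, 5.333) = -159
  z(2, 6) = -164  ←
  z(0, 6.4) = -160
The minimum is at x1 = 2, x2 = 6.

x1 = 2, x2 = 6, z = -164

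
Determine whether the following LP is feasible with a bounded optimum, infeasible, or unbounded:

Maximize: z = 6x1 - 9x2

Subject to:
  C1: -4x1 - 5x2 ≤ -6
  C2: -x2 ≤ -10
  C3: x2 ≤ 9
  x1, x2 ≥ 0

Infeasible (no feasible solution exists)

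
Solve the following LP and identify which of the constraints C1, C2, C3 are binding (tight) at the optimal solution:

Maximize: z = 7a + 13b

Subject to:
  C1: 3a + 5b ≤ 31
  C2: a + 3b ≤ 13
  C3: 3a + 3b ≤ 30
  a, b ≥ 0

At a = 7, b = 2, compute slack b - a·x for each constraint:
  C1: 31 − 31 = 0  (binding)
  C2: 13 − 13 = 0  (binding)
  C3: 30 − 27 = 3  (slack)

Optimal: a = 7, b = 2
Binding: C1, C2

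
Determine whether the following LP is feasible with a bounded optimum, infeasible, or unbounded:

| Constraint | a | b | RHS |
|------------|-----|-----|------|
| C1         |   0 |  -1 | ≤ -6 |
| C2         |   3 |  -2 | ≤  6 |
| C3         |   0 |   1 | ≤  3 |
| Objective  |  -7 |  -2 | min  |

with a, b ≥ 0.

Infeasible (no feasible solution exists)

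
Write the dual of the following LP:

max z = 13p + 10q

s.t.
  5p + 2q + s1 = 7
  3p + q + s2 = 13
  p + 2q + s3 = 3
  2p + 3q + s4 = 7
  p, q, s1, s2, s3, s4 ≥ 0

Primal max cᵀx s.t. Ax ≤ b, x ≥ 0  →  Dual min bᵀy s.t. Aᵀy ≥ c, y ≥ 0.

Minimize: z = 7y1 + 13y2 + 3y3 + 7y4

Subject to:
  5y1 + 3y2 + y3 + 2y4 ≥ 13
  2y1 + y2 + 2y3 + 3y4 ≥ 10
  y1, y2, y3, y4 ≥ 0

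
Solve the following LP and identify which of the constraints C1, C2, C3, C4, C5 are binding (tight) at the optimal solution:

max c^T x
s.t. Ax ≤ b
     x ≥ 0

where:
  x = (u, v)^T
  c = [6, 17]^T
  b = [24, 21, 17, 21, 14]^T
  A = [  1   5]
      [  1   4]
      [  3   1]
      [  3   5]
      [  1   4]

At u = 2, v = 3, compute slack b - a·x for each constraint:
  C1: 24 − 17 = 7  (slack)
  C2: 21 − 14 = 7  (slack)
  C3: 17 − 9 = 8  (slack)
  C4: 21 − 21 = 0  (binding)
  C5: 14 − 14 = 0  (binding)

Optimal: u = 2, v = 3
Binding: C4, C5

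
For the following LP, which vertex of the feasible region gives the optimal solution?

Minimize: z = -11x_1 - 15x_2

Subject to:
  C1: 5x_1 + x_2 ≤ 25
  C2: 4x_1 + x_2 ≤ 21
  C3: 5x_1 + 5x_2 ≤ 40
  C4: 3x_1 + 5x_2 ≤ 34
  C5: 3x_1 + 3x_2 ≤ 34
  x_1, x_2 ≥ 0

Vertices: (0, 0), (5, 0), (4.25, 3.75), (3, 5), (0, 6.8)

Evaluate the objective at each vertex of the feasible region:
  z(0, 0) = 0
  z(5, 0) = -55
  z(4.25, 3.75) = -103
  z(3, 5) = -108  ←
  z(0, 6.8) = -102
The minimum is at x_1 = 3, x_2 = 5.

(3, 5)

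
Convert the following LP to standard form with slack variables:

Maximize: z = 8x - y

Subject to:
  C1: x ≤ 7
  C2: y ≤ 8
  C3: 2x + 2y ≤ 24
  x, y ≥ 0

max z = 8x - y

s.t.
  x + s1 = 7
  y + s2 = 8
  2x + 2y + s3 = 24
  x, y, s1, s2, s3 ≥ 0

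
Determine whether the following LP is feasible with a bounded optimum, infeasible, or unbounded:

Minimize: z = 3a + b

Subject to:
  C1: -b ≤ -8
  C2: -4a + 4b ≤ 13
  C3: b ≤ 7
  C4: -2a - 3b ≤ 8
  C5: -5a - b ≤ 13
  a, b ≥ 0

Infeasible (no feasible solution exists)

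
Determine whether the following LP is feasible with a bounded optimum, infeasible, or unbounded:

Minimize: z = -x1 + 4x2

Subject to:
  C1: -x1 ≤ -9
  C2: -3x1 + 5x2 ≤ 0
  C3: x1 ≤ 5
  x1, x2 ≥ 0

Infeasible (no feasible solution exists)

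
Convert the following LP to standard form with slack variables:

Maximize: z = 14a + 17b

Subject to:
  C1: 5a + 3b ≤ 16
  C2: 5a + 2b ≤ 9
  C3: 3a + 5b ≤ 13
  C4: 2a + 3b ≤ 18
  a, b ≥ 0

max z = 14a + 17b

s.t.
  5a + 3b + s1 = 16
  5a + 2b + s2 = 9
  3a + 5b + s3 = 13
  2a + 3b + s4 = 18
  a, b, s1, s2, s3, s4 ≥ 0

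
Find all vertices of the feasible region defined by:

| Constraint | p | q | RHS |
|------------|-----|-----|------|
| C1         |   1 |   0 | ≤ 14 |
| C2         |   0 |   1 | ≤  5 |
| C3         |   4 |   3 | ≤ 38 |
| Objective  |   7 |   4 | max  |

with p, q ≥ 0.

(0, 0), (9.5, 0), (5.75, 5), (0, 5)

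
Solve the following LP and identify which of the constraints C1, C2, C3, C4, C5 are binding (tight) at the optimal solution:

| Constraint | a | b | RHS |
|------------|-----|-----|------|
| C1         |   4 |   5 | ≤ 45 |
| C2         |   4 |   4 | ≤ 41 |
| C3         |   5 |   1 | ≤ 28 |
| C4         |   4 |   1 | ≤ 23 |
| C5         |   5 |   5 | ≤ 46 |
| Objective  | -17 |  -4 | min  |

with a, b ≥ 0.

At a = 5, b = 3, compute slack b - a·x for each constraint:
  C1: 45 − 35 = 10  (slack)
  C2: 41 − 32 = 9  (slack)
  C3: 28 − 28 = 0  (binding)
  C4: 23 − 23 = 0  (binding)
  C5: 46 − 40 = 6  (slack)

Optimal: a = 5, b = 3
Binding: C3, C4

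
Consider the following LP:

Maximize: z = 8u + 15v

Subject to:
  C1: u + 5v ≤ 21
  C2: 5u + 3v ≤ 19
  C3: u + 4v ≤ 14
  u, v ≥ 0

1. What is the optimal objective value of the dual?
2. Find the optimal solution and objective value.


1. 61
2. u = 2, v = 3, z = 61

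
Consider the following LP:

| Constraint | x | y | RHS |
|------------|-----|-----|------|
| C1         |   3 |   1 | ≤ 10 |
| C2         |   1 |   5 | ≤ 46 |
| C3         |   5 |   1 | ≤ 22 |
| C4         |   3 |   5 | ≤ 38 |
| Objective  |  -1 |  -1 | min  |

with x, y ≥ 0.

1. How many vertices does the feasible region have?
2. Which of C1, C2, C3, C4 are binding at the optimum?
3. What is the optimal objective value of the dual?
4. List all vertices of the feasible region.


1. 4
2. C1, C4
3. -8
4. (0, 0), (3.333, 0), (1, 7), (0, 7.6)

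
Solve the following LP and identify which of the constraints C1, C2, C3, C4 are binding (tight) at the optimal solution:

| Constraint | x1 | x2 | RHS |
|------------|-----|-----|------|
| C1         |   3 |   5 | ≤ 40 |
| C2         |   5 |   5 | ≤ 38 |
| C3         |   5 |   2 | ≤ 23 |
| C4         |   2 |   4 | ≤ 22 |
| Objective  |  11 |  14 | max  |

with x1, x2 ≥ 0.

At x1 = 3, x2 = 4, compute slack b - a·x for each constraint:
  C1: 40 − 29 = 11  (slack)
  C2: 38 − 35 = 3  (slack)
  C3: 23 − 23 = 0  (binding)
  C4: 22 − 22 = 0  (binding)

Optimal: x1 = 3, x2 = 4
Binding: C3, C4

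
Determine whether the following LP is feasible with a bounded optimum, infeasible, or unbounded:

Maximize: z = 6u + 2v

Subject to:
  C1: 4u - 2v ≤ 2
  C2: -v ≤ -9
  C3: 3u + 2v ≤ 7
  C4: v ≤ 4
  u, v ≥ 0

Infeasible (no feasible solution exists)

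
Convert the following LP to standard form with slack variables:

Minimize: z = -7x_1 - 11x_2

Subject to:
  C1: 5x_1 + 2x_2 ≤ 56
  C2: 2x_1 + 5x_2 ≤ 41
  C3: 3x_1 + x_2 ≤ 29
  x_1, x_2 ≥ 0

min z = -7x_1 - 11x_2

s.t.
  5x_1 + 2x_2 + s1 = 56
  2x_1 + 5x_2 + s2 = 41
  3x_1 + x_2 + s3 = 29
  x_1, x_2, s1, s2, s3 ≥ 0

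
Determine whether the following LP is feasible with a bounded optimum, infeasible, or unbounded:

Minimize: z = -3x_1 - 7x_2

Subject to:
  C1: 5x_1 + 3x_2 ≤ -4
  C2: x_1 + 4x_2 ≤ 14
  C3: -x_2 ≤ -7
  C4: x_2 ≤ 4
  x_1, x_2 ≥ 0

Infeasible (no feasible solution exists)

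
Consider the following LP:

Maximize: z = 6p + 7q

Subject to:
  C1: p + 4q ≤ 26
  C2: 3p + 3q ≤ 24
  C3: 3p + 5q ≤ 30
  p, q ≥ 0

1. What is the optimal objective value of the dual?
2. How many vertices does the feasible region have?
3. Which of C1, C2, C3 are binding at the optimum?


1. 51
2. 4
3. C2, C3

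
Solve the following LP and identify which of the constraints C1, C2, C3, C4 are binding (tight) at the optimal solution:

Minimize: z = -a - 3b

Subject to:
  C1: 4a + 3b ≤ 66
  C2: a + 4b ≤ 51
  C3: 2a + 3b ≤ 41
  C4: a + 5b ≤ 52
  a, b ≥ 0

At a = 7, b = 9, compute slack b - a·x for each constraint:
  C1: 66 − 55 = 11  (slack)
  C2: 51 − 43 = 8  (slack)
  C3: 41 − 41 = 0  (binding)
  C4: 52 − 52 = 0  (binding)

Optimal: a = 7, b = 9
Binding: C3, C4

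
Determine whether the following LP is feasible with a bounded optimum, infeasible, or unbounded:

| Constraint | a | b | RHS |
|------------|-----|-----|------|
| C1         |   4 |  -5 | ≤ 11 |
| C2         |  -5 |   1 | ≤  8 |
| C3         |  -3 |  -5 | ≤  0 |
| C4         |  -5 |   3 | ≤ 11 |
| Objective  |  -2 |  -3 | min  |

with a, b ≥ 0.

Unbounded (objective can decrease without bound)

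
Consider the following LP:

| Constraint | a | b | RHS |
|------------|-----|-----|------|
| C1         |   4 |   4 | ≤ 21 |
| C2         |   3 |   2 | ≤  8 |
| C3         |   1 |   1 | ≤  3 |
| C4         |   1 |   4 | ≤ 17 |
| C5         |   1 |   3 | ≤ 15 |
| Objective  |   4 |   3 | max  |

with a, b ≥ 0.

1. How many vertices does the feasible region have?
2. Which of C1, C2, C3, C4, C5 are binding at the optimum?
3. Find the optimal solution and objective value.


1. 4
2. C2, C3
3. a = 2, b = 1, z = 11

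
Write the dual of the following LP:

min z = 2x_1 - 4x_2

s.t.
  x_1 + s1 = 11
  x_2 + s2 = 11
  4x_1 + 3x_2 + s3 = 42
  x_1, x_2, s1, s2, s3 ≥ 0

Primal min cᵀx s.t. Ax ≤ b, x ≥ 0  →  Dual max −bᵀy s.t. Aᵀy ≥ −c, y ≥ 0.

Maximize: z = -11y1 - 11y2 - 42y3

Subject to:
  y1 + 4y3 ≥ -2
  y2 + 3y3 ≥ 4
  y1, y2, y3 ≥ 0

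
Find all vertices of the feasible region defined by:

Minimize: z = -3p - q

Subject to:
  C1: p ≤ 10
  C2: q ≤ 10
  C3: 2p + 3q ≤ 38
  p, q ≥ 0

(0, 0), (10, 0), (10, 6), (4, 10), (0, 10)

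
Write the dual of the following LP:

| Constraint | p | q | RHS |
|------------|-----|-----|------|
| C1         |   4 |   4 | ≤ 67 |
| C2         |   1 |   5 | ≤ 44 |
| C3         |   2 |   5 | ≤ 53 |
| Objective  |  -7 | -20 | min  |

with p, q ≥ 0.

Primal min cᵀx s.t. Ax ≤ b, x ≥ 0  →  Dual max −bᵀy s.t. Aᵀy ≥ −c, y ≥ 0.

Maximize: z = -67y1 - 44y2 - 53y3

Subject to:
  4y1 + y2 + 2y3 ≥ 7
  4y1 + 5y2 + 5y3 ≥ 20
  y1, y2, y3 ≥ 0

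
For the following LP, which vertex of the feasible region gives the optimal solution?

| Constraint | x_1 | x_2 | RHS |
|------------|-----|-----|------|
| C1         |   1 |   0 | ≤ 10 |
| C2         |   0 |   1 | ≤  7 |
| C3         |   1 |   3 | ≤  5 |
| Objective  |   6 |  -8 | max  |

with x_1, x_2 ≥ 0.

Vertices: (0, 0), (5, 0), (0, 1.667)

Evaluate the objective at each vertex of the feasible region:
  z(0, 0) = 0
  z(5, 0) = 30  ←
  z(0, 1.667) = -13.33
The maximum is at x_1 = 5, x_2 = 0.

(5, 0)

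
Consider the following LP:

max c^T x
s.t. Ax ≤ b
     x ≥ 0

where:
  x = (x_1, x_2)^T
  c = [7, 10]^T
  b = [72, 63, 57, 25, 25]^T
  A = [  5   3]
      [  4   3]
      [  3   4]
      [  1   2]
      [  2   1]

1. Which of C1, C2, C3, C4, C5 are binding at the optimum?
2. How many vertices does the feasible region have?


1. C3, C4
2. 5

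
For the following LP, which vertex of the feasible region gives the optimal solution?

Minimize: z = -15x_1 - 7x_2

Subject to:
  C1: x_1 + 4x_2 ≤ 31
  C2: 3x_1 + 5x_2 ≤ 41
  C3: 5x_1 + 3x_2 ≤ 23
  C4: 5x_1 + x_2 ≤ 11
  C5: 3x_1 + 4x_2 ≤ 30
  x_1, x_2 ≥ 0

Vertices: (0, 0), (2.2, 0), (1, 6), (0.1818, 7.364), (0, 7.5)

Evaluate the objective at each vertex of the feasible region:
  z(0, 0) = 0
  z(2.2, 0) = -33
  z(1, 6) = -57  ←
  z(0.1818, 7.364) = -54.27
  z(0, 7.5) = -52.5
The minimum is at x_1 = 1, x_2 = 6.

(1, 6)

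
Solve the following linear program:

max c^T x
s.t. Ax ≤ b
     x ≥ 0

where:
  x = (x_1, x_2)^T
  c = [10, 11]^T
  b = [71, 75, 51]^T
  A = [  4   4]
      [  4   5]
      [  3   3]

Evaluate the objective at each vertex of the feasible region:
  z(0, 0) = 0
  z(17, 0) = 170
  z(10, 7) = 177  ←
  z(0, 15) = 165
The maximum is at x_1 = 10, x_2 = 7.

x_1 = 10, x_2 = 7, z = 177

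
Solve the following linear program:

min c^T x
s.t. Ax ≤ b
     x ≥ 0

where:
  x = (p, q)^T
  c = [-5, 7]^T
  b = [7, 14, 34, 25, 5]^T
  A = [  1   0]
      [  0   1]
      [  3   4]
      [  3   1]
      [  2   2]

Evaluate the objective at each vertex of the feasible region:
  z(0, 0) = 0
  z(2.5, 0) = -12.5  ←
  z(0, 2.5) = 17.5
The minimum is at p = 2.5, q = 0.

p = 2.5, q = 0, z = -12.5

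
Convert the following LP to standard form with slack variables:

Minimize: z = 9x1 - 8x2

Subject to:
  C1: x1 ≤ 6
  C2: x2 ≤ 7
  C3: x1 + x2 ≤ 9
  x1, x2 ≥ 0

min z = 9x1 - 8x2

s.t.
  x1 + s1 = 6
  x2 + s2 = 7
  x1 + x2 + s3 = 9
  x1, x2, s1, s2, s3 ≥ 0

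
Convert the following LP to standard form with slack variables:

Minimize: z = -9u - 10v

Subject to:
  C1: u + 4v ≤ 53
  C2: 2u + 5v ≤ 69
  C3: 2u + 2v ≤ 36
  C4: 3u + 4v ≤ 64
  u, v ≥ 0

min z = -9u - 10v

s.t.
  u + 4v + s1 = 53
  2u + 5v + s2 = 69
  2u + 2v + s3 = 36
  3u + 4v + s4 = 64
  u, v, s1, s2, s3, s4 ≥ 0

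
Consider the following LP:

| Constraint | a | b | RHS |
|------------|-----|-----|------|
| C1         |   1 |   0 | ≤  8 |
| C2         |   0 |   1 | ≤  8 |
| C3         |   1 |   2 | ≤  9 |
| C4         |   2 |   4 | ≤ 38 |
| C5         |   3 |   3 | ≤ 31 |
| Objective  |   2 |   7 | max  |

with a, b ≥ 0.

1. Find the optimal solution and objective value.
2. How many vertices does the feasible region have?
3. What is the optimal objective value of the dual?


1. a = 0, b = 4.5, z = 31.5
2. 4
3. 31.5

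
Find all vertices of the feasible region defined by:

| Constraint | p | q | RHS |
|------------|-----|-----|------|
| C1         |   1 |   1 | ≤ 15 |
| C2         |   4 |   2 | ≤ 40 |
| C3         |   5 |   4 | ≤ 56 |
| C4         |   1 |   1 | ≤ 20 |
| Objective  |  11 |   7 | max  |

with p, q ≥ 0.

(0, 0), (10, 0), (8, 4), (0, 14)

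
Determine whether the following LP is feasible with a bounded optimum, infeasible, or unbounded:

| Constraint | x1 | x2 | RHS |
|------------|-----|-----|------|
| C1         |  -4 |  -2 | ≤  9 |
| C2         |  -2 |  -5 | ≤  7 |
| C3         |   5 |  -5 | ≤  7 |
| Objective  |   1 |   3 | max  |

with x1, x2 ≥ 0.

Unbounded (objective can increase without bound)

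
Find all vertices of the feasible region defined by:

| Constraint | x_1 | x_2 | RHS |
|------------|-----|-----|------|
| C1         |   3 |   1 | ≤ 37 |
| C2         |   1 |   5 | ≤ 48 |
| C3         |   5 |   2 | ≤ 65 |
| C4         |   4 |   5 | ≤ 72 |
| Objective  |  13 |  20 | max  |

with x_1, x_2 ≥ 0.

(0, 0), (12.33, 0), (10.27, 6.182), (8, 8), (0, 9.6)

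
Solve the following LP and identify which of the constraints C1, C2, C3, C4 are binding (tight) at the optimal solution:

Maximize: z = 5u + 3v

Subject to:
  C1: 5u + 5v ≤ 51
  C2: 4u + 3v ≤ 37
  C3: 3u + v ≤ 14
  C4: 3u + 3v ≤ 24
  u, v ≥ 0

At u = 3, v = 5, compute slack b - a·x for each constraint:
  C1: 51 − 40 = 11  (slack)
  C2: 37 − 27 = 10  (slack)
  C3: 14 − 14 = 0  (binding)
  C4: 24 − 24 = 0  (binding)

Optimal: u = 3, v = 5
Binding: C3, C4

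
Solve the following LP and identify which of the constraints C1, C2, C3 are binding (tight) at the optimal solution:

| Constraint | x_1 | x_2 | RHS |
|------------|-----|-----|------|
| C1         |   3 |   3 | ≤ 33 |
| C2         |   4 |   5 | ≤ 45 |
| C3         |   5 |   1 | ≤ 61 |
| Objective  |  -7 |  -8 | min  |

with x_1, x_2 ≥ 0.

At x_1 = 10, x_2 = 1, compute slack b - a·x for each constraint:
  C1: 33 − 33 = 0  (binding)
  C2: 45 − 45 = 0  (binding)
  C3: 61 − 51 = 10  (slack)

Optimal: x_1 = 10, x_2 = 1
Binding: C1, C2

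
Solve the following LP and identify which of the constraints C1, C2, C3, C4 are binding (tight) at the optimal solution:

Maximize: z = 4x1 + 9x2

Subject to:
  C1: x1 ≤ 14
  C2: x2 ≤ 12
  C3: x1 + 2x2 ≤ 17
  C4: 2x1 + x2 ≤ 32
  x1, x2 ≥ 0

At x1 = 0, x2 = 8.5, compute slack b - a·x for each constraint:
  C1: 14 − 0 = 14  (slack)
  C2: 12 − 8.5 = 3.5  (slack)
  C3: 17 − 17 = 0  (binding)
  C4: 32 − 8.5 = 23.5  (slack)

Optimal: x1 = 0, x2 = 8.5
Binding: C3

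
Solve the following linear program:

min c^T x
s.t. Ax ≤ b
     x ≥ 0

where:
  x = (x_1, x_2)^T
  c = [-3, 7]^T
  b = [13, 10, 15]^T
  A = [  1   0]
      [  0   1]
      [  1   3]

Evaluate the objective at each vertex of the feasible region:
  z(0, 0) = 0
  z(13, 0) = -39  ←
  z(13, 0.6667) = -34.33
  z(0, 5) = 35
The minimum is at x_1 = 13, x_2 = 0.

x_1 = 13, x_2 = 0, z = -39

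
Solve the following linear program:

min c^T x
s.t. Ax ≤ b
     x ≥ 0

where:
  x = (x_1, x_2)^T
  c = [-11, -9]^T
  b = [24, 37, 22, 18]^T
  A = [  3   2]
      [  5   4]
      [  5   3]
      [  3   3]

Evaluate the objective at each vertex of the feasible region:
  z(0, 0) = 0
  z(4.4, 0) = -48.4
  z(2, 4) = -58  ←
  z(0, 6) = -54
The minimum is at x_1 = 2, x_2 = 4.

x_1 = 2, x_2 = 4, z = -58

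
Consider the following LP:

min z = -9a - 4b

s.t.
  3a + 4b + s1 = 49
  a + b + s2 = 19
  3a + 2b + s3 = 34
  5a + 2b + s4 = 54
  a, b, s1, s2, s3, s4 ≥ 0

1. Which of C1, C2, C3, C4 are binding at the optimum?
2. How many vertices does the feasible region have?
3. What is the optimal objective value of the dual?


1. C3, C4
2. 5
3. -98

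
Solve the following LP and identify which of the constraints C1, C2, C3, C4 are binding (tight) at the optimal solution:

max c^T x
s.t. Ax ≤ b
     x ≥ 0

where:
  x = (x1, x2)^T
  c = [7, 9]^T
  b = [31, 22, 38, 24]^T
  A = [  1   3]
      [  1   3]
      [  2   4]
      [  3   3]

At x1 = 1, x2 = 7, compute slack b - a·x for each constraint:
  C1: 31 − 22 = 9  (slack)
  C2: 22 − 22 = 0  (binding)
  C3: 38 − 30 = 8  (slack)
  C4: 24 − 24 = 0  (binding)

Optimal: x1 = 1, x2 = 7
Binding: C2, C4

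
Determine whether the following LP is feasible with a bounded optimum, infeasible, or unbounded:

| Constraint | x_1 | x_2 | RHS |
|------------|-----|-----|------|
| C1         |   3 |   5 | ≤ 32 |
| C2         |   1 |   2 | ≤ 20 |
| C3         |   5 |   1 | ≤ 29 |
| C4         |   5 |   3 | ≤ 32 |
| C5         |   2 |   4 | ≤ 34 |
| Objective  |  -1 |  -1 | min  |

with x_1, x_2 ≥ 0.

Feasible with a bounded optimal solution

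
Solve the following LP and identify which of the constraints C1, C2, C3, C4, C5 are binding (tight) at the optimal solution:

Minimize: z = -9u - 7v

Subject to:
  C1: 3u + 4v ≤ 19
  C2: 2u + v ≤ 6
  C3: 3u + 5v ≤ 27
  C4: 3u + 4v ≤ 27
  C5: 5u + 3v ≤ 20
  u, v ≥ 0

At u = 1, v = 4, compute slack b - a·x for each constraint:
  C1: 19 − 19 = 0  (binding)
  C2: 6 − 6 = 0  (binding)
  C3: 27 − 23 = 4  (slack)
  C4: 27 − 19 = 8  (slack)
  C5: 20 − 17 = 3  (slack)

Optimal: u = 1, v = 4
Binding: C1, C2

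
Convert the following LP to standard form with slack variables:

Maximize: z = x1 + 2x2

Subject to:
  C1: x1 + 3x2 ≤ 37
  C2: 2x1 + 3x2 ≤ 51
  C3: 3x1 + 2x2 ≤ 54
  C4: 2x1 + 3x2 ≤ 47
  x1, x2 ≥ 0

max z = x1 + 2x2

s.t.
  x1 + 3x2 + s1 = 37
  2x1 + 3x2 + s2 = 51
  3x1 + 2x2 + s3 = 54
  2x1 + 3x2 + s4 = 47
  x1, x2, s1, s2, s3, s4 ≥ 0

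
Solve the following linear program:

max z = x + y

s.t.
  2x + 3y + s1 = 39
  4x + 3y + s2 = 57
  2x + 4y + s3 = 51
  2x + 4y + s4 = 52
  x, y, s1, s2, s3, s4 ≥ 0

Evaluate the objective at each vertex of the feasible region:
  z(0, 0) = 0
  z(14.25, 0) = 14.25
  z(9, 7) = 16  ←
  z(1.5, 12) = 13.5
  z(0, 12.75) = 12.75
The maximum is at x = 9, y = 7.

x = 9, y = 7, z = 16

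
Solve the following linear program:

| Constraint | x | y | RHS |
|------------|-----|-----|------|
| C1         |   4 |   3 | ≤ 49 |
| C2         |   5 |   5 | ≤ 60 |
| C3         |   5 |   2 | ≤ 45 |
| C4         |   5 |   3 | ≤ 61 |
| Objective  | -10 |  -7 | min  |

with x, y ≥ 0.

Evaluate the objective at each vertex of the feasible region:
  z(0, 0) = 0
  z(9, 0) = -90
  z(7, 5) = -105  ←
  z(0, 12) = -84
The minimum is at x = 7, y = 5.

x = 7, y = 5, z = -105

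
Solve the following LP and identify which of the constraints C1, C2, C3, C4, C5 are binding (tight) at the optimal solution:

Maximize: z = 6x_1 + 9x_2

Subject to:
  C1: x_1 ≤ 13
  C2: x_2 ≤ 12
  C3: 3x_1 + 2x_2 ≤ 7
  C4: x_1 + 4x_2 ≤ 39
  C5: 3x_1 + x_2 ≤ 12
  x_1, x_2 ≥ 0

At x_1 = 0, x_2 = 3.5, compute slack b - a·x for each constraint:
  C1: 13 − 0 = 13  (slack)
  C2: 12 − 3.5 = 8.5  (slack)
  C3: 7 − 7 = 0  (binding)
  C4: 39 − 14 = 25  (slack)
  C5: 12 − 3.5 = 8.5  (slack)

Optimal: x_1 = 0, x_2 = 3.5
Binding: C3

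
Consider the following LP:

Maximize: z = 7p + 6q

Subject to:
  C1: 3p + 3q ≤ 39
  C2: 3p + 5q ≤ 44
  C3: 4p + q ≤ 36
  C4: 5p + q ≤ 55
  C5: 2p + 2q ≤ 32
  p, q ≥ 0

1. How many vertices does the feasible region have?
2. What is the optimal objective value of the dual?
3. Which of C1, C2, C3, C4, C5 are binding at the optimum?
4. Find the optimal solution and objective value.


1. 4
2. 80
3. C2, C3
4. p = 8, q = 4, z = 80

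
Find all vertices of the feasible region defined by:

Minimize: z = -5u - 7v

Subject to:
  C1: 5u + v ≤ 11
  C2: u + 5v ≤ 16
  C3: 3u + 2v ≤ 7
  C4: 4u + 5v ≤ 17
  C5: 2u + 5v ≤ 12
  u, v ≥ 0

(0, 0), (2.2, 0), (2.143, 0.2857), (1, 2), (0, 2.4)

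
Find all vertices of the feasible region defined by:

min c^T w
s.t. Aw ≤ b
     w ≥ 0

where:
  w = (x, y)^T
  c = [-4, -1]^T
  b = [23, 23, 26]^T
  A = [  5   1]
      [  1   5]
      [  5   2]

(0, 0), (4.6, 0), (4, 3), (3.652, 3.87), (0, 4.6)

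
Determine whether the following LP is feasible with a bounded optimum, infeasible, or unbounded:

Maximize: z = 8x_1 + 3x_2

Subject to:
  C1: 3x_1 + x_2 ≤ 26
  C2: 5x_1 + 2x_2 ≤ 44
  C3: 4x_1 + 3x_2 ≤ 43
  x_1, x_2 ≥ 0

Feasible with a bounded optimal solution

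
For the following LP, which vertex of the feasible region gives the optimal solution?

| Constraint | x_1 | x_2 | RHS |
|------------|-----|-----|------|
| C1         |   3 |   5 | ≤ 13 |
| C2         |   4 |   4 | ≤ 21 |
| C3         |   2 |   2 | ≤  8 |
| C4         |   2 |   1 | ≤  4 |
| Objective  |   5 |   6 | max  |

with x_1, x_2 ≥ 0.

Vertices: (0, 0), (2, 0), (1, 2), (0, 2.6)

Evaluate the objective at each vertex of the feasible region:
  z(0, 0) = 0
  z(2, 0) = 10
  z(1, 2) = 17  ←
  z(0, 2.6) = 15.6
The maximum is at x_1 = 1, x_2 = 2.

(1, 2)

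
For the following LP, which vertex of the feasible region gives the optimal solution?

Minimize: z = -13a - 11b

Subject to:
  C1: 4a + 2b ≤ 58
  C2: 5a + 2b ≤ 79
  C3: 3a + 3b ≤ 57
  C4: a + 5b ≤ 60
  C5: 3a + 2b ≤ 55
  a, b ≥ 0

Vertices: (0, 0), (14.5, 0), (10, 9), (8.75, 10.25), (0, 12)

Evaluate the objective at each vertex of the feasible region:
  z(0, 0) = 0
  z(14.5, 0) = -188.5
  z(10, 9) = -229  ←
  z(8.75, 10.25) = -226.5
  z(0, 12) = -132
The minimum is at a = 10, b = 9.

(10, 9)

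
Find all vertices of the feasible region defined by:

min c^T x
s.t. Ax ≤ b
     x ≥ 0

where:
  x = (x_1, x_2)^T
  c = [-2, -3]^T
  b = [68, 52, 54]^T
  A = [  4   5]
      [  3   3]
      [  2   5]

(0, 0), (17, 0), (7, 8), (0, 10.8)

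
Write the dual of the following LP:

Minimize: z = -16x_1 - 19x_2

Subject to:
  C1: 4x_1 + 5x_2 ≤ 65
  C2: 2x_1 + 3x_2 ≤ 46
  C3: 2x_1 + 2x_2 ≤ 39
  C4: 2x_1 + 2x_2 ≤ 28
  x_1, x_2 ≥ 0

Primal min cᵀx s.t. Ax ≤ b, x ≥ 0  →  Dual max −bᵀy s.t. Aᵀy ≥ −c, y ≥ 0.

Maximize: z = -65y1 - 46y2 - 39y3 - 28y4

Subject to:
  4y1 + 2y2 + 2y3 + 2y4 ≥ 16
  5y1 + 3y2 + 2y3 + 2y4 ≥ 19
  y1, y2, y3, y4 ≥ 0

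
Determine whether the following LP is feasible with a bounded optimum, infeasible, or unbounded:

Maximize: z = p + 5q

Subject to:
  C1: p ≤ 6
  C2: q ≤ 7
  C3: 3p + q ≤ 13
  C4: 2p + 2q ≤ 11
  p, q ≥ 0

Feasible with a bounded optimal solution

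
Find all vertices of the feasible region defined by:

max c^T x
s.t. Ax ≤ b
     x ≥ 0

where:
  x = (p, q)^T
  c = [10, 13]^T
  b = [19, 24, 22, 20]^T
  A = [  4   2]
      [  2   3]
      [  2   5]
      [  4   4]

(0, 0), (4.75, 0), (4.5, 0.5), (1, 4), (0, 4.4)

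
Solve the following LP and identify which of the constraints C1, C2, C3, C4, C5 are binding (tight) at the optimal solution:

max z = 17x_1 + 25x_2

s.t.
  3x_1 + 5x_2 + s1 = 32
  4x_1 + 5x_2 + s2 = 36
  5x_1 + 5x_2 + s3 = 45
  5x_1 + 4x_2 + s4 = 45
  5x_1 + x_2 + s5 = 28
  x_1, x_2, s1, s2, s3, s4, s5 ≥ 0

At x_1 = 4, x_2 = 4, compute slack b - a·x for each constraint:
  C1: 32 − 32 = 0  (binding)
  C2: 36 − 36 = 0  (binding)
  C3: 45 − 40 = 5  (slack)
  C4: 45 − 36 = 9  (slack)
  C5: 28 − 24 = 4  (slack)

Optimal: x_1 = 4, x_2 = 4
Binding: C1, C2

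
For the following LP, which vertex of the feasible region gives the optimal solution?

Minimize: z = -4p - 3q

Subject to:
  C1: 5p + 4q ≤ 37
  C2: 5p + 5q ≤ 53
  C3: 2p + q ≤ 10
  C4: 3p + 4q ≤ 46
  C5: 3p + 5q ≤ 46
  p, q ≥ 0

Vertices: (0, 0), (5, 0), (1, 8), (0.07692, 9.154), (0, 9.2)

Evaluate the objective at each vertex of the feasible region:
  z(0, 0) = 0
  z(5, 0) = -20
  z(1, 8) = -28  ←
  z(0.07692, 9.154) = -27.77
  z(0, 9.2) = -27.6
The minimum is at p = 1, q = 8.

(1, 8)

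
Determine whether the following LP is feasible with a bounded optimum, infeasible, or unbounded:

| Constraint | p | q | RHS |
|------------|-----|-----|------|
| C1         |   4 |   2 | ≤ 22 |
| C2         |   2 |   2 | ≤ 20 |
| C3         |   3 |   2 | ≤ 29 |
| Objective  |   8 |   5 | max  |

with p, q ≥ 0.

Feasible with a bounded optimal solution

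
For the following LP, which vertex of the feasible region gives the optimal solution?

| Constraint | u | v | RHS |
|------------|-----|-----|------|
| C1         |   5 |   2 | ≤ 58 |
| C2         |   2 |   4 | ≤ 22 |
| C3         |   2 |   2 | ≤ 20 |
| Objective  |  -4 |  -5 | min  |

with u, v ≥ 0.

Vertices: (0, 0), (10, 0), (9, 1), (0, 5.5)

Evaluate the objective at each vertex of the feasible region:
  z(0, 0) = 0
  z(10, 0) = -40
  z(9, 1) = -41  ←
  z(0, 5.5) = -27.5
The minimum is at u = 9, v = 1.

(9, 1)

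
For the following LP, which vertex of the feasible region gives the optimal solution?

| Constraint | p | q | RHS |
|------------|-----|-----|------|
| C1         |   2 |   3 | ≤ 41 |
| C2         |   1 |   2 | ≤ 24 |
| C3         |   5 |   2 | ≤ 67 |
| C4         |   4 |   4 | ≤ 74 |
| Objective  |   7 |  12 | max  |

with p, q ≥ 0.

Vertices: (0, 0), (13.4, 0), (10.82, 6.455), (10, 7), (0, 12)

Evaluate the objective at each vertex of the feasible region:
  z(0, 0) = 0
  z(13.4, 0) = 93.8
  z(10.82, 6.455) = 153.2
  z(10, 7) = 154  ←
  z(0, 12) = 144
The maximum is at p = 10, q = 7.

(10, 7)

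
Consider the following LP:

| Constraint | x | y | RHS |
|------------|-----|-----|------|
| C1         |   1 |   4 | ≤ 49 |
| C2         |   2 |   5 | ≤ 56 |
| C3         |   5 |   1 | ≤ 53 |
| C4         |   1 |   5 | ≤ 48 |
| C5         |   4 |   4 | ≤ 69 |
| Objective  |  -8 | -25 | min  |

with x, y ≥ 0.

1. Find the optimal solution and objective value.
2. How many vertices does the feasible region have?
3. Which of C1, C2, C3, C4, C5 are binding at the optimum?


1. x = 8, y = 8, z = -264
2. 5
3. C2, C4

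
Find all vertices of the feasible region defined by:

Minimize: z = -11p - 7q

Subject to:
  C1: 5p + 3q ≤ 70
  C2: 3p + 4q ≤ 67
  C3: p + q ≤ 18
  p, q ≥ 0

(0, 0), (14, 0), (8, 10), (5, 13), (0, 16.75)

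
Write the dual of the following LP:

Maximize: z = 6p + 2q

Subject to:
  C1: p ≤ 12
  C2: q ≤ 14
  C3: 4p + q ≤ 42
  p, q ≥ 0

Primal max cᵀx s.t. Ax ≤ b, x ≥ 0  →  Dual min bᵀy s.t. Aᵀy ≥ c, y ≥ 0.

Minimize: z = 12y1 + 14y2 + 42y3

Subject to:
  y1 + 4y3 ≥ 6
  y2 + y3 ≥ 2
  y1, y2, y3 ≥ 0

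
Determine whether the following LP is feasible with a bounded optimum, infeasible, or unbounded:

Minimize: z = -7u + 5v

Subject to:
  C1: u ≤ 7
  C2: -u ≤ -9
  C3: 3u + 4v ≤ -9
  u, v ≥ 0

Infeasible (no feasible solution exists)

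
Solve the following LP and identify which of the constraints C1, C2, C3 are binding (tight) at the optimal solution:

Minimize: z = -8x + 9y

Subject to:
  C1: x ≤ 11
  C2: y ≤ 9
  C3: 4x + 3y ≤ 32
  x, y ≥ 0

At x = 8, y = 0, compute slack b - a·x for each constraint:
  C1: 11 − 8 = 3  (slack)
  C2: 9 − 0 = 9  (slack)
  C3: 32 − 32 = 0  (binding)

Optimal: x = 8, y = 0
Binding: C3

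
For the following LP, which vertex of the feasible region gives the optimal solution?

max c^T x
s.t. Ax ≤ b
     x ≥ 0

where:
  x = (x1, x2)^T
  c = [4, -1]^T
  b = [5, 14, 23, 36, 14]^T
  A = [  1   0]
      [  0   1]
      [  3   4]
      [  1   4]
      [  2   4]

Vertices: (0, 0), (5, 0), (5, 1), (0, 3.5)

Evaluate the objective at each vertex of the feasible region:
  z(0, 0) = 0
  z(5, 0) = 20  ←
  z(5, 1) = 19
  z(0, 3.5) = -3.5
The maximum is at x1 = 5, x2 = 0.

(5, 0)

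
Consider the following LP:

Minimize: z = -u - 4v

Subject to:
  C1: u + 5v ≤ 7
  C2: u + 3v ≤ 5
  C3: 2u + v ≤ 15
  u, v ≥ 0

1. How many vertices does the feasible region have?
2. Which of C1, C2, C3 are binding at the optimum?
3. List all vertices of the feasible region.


1. 4
2. C1, C2
3. (0, 0), (5, 0), (2, 1), (0, 1.4)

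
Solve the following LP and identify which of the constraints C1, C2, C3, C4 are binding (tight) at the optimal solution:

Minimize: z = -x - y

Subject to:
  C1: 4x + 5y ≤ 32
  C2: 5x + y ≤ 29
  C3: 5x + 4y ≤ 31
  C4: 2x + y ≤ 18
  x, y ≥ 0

At x = 3, y = 4, compute slack b - a·x for each constraint:
  C1: 32 − 32 = 0  (binding)
  C2: 29 − 19 = 10  (slack)
  C3: 31 − 31 = 0  (binding)
  C4: 18 − 10 = 8  (slack)

Optimal: x = 3, y = 4
Binding: C1, C3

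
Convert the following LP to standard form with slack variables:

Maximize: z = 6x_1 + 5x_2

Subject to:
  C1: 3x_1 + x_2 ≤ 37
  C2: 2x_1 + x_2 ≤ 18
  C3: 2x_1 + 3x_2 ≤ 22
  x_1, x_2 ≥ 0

max z = 6x_1 + 5x_2

s.t.
  3x_1 + x_2 + s1 = 37
  2x_1 + x_2 + s2 = 18
  2x_1 + 3x_2 + s3 = 22
  x_1, x_2, s1, s2, s3 ≥ 0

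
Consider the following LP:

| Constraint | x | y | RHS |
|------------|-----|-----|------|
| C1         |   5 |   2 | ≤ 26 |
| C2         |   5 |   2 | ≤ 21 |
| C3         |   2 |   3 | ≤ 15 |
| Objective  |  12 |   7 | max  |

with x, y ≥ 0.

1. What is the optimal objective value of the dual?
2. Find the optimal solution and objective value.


1. 57
2. x = 3, y = 3, z = 57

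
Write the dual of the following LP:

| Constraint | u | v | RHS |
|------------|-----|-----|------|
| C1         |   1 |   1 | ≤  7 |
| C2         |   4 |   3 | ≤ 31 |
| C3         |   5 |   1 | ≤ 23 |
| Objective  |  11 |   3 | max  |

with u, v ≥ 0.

Primal max cᵀx s.t. Ax ≤ b, x ≥ 0  →  Dual min bᵀy s.t. Aᵀy ≥ c, y ≥ 0.

Minimize: z = 7y1 + 31y2 + 23y3

Subject to:
  y1 + 4y2 + 5y3 ≥ 11
  y1 + 3y2 + y3 ≥ 3
  y1, y2, y3 ≥ 0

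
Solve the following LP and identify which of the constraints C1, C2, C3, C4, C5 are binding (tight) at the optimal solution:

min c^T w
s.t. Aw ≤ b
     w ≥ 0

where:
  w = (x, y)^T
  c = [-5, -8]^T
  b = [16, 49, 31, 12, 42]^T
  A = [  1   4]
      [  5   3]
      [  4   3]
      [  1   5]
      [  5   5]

At x = 7, y = 1, compute slack b - a·x for each constraint:
  C1: 16 − 11 = 5  (slack)
  C2: 49 − 38 = 11  (slack)
  C3: 31 − 31 = 0  (binding)
  C4: 12 − 12 = 0  (binding)
  C5: 42 − 40 = 2  (slack)

Optimal: x = 7, y = 1
Binding: C3, C4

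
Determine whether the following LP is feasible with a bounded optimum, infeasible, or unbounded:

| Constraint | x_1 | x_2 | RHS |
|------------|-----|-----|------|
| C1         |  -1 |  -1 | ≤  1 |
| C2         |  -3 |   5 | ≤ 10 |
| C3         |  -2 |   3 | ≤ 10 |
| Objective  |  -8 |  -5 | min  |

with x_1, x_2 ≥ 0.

Unbounded (objective can decrease without bound)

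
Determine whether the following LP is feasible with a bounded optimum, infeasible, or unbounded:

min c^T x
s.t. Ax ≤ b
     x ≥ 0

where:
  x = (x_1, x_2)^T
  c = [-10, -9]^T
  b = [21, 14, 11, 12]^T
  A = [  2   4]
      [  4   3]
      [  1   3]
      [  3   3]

Feasible with a bounded optimal solution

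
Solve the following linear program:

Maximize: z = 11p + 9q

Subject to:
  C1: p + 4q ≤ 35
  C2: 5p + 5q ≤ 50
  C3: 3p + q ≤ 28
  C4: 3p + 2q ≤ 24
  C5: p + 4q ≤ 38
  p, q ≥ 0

Evaluate the objective at each vertex of the feasible region:
  z(0, 0) = 0
  z(8, 0) = 88
  z(4, 6) = 98  ←
  z(1.667, 8.333) = 93.33
  z(0, 8.75) = 78.75
The maximum is at p = 4, q = 6.

p = 4, q = 6, z = 98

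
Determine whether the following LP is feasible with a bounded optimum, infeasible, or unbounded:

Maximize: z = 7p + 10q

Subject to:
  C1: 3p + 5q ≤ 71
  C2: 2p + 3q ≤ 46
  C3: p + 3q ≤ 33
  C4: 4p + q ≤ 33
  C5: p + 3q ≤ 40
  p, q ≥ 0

Feasible with a bounded optimal solution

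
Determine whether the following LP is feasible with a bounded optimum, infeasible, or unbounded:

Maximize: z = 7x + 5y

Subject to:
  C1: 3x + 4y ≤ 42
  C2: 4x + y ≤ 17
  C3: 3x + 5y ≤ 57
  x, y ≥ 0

Feasible with a bounded optimal solution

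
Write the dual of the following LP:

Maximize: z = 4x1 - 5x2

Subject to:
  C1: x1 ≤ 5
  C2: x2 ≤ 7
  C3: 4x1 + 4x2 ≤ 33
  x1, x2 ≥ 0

Primal max cᵀx s.t. Ax ≤ b, x ≥ 0  →  Dual min bᵀy s.t. Aᵀy ≥ c, y ≥ 0.

Minimize: z = 5y1 + 7y2 + 33y3

Subject to:
  y1 + 4y3 ≥ 4
  y2 + 4y3 ≥ -5
  y1, y2, y3 ≥ 0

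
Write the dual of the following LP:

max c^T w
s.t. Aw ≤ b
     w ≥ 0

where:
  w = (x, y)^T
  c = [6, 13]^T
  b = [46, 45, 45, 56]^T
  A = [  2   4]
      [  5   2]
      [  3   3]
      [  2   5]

Primal max cᵀx s.t. Ax ≤ b, x ≥ 0  →  Dual min bᵀy s.t. Aᵀy ≥ c, y ≥ 0.

Minimize: z = 46y1 + 45y2 + 45y3 + 56y4

Subject to:
  2y1 + 5y2 + 3y3 + 2y4 ≥ 6
  4y1 + 2y2 + 3y3 + 5y4 ≥ 13
  y1, y2, y3, y4 ≥ 0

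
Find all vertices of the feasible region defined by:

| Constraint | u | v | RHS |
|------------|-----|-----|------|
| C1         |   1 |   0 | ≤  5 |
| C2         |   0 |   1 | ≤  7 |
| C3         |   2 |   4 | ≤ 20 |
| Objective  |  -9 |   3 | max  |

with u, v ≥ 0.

(0, 0), (5, 0), (5, 2.5), (0, 5)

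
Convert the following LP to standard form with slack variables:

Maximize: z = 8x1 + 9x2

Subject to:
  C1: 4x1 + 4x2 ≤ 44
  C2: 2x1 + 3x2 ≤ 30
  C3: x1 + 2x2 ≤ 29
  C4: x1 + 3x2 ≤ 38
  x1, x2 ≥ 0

max z = 8x1 + 9x2

s.t.
  4x1 + 4x2 + s1 = 44
  2x1 + 3x2 + s2 = 30
  x1 + 2x2 + s3 = 29
  x1 + 3x2 + s4 = 38
  x1, x2, s1, s2, s3, s4 ≥ 0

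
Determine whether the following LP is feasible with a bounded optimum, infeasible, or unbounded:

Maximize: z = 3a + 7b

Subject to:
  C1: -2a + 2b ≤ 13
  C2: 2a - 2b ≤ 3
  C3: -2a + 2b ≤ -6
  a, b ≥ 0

Infeasible (no feasible solution exists)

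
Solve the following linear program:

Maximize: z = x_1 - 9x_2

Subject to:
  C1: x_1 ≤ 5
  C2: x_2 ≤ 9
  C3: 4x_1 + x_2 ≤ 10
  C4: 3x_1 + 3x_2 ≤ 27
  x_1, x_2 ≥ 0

Evaluate the objective at each vertex of the feasible region:
  z(0, 0) = 0
  z(2.5, 0) = 2.5  ←
  z(0.3333, 8.667) = -77.67
  z(0, 9) = -81
The maximum is at x_1 = 2.5, x_2 = 0.

x_1 = 2.5, x_2 = 0, z = 2.5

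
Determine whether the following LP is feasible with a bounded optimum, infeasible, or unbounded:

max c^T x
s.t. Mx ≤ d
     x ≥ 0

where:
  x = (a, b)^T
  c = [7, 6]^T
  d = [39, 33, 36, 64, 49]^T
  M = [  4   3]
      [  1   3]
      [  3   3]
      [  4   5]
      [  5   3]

Feasible with a bounded optimal solution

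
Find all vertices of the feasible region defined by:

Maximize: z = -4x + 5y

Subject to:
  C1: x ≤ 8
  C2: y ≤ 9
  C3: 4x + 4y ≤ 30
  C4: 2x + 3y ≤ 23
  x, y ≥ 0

(0, 0), (7.5, 0), (0, 7.5)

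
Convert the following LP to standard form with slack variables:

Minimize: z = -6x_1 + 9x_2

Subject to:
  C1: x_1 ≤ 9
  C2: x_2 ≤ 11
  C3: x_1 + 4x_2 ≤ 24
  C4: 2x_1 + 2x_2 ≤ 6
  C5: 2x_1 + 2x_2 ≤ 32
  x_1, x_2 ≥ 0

min z = -6x_1 + 9x_2

s.t.
  x_1 + s1 = 9
  x_2 + s2 = 11
  x_1 + 4x_2 + s3 = 24
  2x_1 + 2x_2 + s4 = 6
  2x_1 + 2x_2 + s5 = 32
  x_1, x_2, s1, s2, s3, s4, s5 ≥ 0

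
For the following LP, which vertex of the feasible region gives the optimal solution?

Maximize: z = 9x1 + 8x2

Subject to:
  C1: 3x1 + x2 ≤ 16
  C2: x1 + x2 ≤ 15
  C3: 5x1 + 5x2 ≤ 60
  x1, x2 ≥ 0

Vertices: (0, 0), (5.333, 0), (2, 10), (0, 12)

Evaluate the objective at each vertex of the feasible region:
  z(0, 0) = 0
  z(5.333, 0) = 48
  z(2, 10) = 98  ←
  z(0, 12) = 96
The maximum is at x1 = 2, x2 = 10.

(2, 10)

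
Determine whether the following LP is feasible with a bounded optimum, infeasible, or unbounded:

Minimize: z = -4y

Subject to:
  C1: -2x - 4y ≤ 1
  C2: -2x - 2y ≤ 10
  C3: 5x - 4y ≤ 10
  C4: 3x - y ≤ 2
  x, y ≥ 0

Unbounded (objective can decrease without bound)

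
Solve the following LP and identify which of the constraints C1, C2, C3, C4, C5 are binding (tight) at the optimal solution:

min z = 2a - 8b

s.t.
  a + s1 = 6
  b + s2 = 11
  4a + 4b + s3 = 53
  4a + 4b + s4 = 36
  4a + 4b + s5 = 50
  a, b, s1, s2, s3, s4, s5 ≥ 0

At a = 0, b = 9, compute slack b - a·x for each constraint:
  C1: 6 − 0 = 6  (slack)
  C2: 11 − 9 = 2  (slack)
  C3: 53 − 36 = 17  (slack)
  C4: 36 − 36 = 0  (binding)
  C5: 50 − 36 = 14  (slack)

Optimal: a = 0, b = 9
Binding: C4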